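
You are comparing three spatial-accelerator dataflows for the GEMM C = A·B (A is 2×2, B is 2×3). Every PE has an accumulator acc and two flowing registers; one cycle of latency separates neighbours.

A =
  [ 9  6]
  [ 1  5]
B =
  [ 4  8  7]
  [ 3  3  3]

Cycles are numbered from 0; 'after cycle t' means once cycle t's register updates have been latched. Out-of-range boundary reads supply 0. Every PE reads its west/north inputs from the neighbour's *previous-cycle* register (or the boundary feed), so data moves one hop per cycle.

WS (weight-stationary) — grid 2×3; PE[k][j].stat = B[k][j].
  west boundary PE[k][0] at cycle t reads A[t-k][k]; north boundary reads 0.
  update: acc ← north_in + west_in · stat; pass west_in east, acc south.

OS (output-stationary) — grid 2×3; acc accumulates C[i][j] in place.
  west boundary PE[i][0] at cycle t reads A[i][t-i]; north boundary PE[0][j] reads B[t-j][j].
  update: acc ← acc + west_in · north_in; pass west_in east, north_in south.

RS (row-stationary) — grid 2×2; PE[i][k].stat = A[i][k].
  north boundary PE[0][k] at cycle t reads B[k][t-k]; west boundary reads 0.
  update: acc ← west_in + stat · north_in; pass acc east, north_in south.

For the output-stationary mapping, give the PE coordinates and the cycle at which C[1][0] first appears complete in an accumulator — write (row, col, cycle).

(row, col, cycle) = (1, 0, 2)

OS — PE[1][0] is where C[1][0] collects:
  @0  [1,0]  acc 0  |  →0  ↓0
  @1  [1,0]  acc 4  |  →1  ↓4
  @2  [1,0]  acc 19  |  →5  ↓3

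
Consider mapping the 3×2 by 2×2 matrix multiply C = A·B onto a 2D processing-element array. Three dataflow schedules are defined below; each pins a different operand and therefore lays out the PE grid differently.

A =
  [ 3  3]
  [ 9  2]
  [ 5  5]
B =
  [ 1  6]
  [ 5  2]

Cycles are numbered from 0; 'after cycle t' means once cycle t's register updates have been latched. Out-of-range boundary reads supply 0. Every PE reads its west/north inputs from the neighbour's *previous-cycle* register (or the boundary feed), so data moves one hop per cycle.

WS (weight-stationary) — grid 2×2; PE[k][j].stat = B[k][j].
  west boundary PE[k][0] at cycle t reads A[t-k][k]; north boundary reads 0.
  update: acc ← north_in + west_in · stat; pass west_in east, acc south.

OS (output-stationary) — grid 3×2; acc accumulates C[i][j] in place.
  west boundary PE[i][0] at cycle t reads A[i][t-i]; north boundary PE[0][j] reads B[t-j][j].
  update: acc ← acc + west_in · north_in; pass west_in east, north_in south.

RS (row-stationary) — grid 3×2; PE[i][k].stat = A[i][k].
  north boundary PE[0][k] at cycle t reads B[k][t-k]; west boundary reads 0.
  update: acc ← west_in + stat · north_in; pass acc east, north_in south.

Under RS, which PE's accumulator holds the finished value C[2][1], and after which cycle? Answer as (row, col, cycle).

Under RS, C[2][1] lands at PE[2][1]:
  cycle 0: PE[2][1] → acc 0, east 0, south 0
  cycle 1: PE[2][1] → acc 0, east 0, south 0
  cycle 2: PE[2][1] → acc 0, east 0, south 0
  cycle 3: PE[2][1] → acc 30, east 30, south 5
  cycle 4: PE[2][1] → acc 40, east 40, south 2

(row, col, cycle) = (2, 1, 4)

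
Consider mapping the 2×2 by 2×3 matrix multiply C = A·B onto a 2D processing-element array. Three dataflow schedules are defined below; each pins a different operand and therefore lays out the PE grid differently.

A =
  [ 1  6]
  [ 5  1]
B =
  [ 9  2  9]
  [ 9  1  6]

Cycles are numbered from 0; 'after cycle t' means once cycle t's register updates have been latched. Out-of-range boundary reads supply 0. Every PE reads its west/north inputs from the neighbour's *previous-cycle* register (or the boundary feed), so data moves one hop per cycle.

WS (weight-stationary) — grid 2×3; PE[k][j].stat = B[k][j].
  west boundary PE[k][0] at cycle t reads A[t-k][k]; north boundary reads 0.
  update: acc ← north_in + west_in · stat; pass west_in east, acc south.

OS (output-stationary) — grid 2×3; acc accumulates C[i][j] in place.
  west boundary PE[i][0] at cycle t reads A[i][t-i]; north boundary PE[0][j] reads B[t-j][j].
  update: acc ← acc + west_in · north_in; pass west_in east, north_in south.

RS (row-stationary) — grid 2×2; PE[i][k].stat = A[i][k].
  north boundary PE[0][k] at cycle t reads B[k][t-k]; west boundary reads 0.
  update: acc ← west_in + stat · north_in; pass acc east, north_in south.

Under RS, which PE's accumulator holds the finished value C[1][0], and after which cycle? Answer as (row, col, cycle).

Under RS, C[1][0] lands at PE[1][1]:
  after 0 — PE[1][1] acc=0, pass-E 0, pass-S 0
  after 1 — PE[1][1] acc=0, pass-E 0, pass-S 0
  after 2 — PE[1][1] acc=54, pass-E 54, pass-S 9

(row, col, cycle) = (1, 1, 2)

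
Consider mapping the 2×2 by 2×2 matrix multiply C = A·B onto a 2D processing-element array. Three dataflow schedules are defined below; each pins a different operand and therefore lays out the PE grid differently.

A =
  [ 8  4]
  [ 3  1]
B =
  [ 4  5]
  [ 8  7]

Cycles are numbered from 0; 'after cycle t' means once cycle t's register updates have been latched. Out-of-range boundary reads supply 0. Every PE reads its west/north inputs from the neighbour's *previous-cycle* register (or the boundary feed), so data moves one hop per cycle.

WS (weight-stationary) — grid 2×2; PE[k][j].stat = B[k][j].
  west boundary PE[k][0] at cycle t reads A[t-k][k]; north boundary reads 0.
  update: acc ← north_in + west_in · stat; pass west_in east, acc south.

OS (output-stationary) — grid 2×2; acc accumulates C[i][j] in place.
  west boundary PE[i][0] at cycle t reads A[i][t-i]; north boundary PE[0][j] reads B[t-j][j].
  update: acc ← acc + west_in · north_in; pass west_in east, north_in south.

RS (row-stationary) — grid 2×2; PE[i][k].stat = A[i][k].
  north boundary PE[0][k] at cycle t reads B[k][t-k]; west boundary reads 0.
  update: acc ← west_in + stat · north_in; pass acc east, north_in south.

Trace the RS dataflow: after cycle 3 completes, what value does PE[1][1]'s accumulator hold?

PE[1][1].acc = 22

RS on a 2×2 grid — tracing PE[1][1] and its feeders:
  step 0 · PE0,1: acc=0; fwd→0 fwd↓0
  step 0 · PE1,0: acc=0; fwd→0 fwd↓0
  step 0 · PE1,1: acc=0; fwd→0 fwd↓0
  step 1 · PE0,1: acc=64; fwd→64 fwd↓8
  step 1 · PE1,0: acc=12; fwd→12 fwd↓4
  step 1 · PE1,1: acc=0; fwd→0 fwd↓0
  step 2 · PE0,1: acc=68; fwd→68 fwd↓7
  step 2 · PE1,0: acc=15; fwd→15 fwd↓5
  step 2 · PE1,1: acc=20; fwd→20 fwd↓8
  step 3 · PE0,1: acc=0; fwd→0 fwd↓0
  step 3 · PE1,0: acc=0; fwd→0 fwd↓0
  step 3 · PE1,1: acc=22; fwd→22 fwd↓7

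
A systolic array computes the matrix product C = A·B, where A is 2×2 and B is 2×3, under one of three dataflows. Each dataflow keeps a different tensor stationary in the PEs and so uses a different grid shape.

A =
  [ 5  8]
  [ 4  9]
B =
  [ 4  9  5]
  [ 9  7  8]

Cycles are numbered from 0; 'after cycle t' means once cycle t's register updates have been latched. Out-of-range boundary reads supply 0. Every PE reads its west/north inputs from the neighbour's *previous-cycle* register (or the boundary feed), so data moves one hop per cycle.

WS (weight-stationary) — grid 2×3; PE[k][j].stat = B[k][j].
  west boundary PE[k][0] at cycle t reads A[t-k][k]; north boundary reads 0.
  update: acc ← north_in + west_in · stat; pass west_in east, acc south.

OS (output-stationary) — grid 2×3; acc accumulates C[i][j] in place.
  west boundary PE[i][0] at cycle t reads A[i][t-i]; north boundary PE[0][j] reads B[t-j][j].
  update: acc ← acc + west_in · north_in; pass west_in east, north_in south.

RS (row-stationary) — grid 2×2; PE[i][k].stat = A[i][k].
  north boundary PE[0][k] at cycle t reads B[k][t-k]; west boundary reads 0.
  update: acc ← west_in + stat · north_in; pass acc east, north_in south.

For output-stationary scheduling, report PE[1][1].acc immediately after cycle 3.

OS on a 2×3 grid — tracing PE[1][1] and its feeders:
  after 0 — PE[0][1] acc=0, pass-E 0, pass-S 0
  after 0 — PE[1][0] acc=0, pass-E 0, pass-S 0
  after 0 — PE[1][1] acc=0, pass-E 0, pass-S 0
  after 1 — PE[0][1] acc=45, pass-E 5, pass-S 9
  after 1 — PE[1][0] acc=16, pass-E 4, pass-S 4
  after 1 — PE[1][1] acc=0, pass-E 0, pass-S 0
  after 2 — PE[0][1] acc=101, pass-E 8, pass-S 7
  after 2 — PE[1][0] acc=97, pass-E 9, pass-S 9
  after 2 — PE[1][1] acc=36, pass-E 4, pass-S 9
  after 3 — PE[0][1] acc=101, pass-E 0, pass-S 0
  after 3 — PE[1][0] acc=97, pass-E 0, pass-S 0
  after 3 — PE[1][1] acc=99, pass-E 9, pass-S 7

PE[1][1].acc = 99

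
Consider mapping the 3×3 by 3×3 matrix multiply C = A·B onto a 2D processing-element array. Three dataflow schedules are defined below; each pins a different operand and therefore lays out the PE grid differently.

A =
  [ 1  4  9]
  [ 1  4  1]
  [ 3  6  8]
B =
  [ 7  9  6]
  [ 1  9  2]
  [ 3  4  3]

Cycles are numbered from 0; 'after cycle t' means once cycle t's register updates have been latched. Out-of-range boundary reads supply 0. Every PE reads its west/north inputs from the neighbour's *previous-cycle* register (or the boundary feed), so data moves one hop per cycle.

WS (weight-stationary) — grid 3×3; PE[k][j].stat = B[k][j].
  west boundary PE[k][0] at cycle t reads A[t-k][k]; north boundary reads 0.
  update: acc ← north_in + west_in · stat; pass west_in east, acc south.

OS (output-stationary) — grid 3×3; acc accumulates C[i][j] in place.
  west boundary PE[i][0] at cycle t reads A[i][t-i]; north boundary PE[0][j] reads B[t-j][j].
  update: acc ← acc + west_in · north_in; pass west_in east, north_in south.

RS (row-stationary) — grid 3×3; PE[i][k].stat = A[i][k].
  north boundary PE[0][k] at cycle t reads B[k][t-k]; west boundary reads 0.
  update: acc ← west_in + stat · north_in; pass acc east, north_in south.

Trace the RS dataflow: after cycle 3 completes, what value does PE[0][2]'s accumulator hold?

Tracing RS — 3×3 array, target PE[0][2]:
  @0  [0,1]  acc 0  |  →0  ↓0
  @0  [0,2]  acc 0  |  →0  ↓0
  @1  [0,1]  acc 11  |  →11  ↓1
  @1  [0,2]  acc 0  |  →0  ↓0
  @2  [0,1]  acc 45  |  →45  ↓9
  @2  [0,2]  acc 38  |  →38  ↓3
  @3  [0,1]  acc 14  |  →14  ↓2
  @3  [0,2]  acc 81  |  →81  ↓4

PE[0][2].acc = 81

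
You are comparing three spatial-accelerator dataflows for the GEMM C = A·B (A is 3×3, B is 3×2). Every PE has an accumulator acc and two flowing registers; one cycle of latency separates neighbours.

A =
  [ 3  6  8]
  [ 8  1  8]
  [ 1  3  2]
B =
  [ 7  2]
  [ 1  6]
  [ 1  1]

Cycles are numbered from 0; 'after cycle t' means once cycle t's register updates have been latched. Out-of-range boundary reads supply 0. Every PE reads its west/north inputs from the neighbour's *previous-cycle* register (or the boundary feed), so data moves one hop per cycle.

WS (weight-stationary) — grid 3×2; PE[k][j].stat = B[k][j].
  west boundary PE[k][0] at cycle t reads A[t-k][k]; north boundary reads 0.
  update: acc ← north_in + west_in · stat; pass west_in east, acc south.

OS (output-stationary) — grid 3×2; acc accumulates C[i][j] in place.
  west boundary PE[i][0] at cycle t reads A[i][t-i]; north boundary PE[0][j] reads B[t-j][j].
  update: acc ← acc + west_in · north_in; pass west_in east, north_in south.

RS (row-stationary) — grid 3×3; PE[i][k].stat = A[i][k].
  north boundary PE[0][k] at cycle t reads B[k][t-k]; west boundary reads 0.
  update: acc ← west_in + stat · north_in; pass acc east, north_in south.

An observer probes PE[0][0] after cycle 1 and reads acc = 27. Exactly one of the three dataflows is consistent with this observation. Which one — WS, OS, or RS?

dataflow = OS

WS [3×2] PE[0][0] across cycles:
  [0] (0,0) acc=21 (h:3 v:21)
  [1] (0,0) acc=56 (h:8 v:56)
OS [3×2] PE[0][0] across cycles:
  [0] (0,0) acc=21 (h:3 v:7)
  [1] (0,0) acc=27 (h:6 v:1)
RS [3×3] PE[0][0] across cycles:
  [0] (0,0) acc=21 (h:21 v:7)
  [1] (0,0) acc=6 (h:6 v:2)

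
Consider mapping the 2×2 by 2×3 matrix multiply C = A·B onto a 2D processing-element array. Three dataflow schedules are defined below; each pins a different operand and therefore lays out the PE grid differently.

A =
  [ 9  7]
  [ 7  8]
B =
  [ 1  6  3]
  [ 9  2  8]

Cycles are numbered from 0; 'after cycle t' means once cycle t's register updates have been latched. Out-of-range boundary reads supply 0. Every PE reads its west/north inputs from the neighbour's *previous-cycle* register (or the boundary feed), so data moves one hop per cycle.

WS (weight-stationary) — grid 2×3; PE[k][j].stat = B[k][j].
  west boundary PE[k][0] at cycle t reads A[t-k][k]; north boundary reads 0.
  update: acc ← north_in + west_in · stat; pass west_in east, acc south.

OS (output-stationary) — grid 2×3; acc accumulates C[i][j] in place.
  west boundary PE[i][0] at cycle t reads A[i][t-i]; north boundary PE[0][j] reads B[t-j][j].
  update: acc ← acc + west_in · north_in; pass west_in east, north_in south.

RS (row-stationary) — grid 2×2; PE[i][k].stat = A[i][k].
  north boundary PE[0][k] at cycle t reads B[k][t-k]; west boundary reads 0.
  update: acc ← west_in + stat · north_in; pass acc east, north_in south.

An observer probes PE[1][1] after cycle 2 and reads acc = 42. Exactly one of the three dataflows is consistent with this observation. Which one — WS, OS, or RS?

— WS: 2×3; PE[1][1] trace:
  @0  [1,1]  acc 0  |  →0  ↓0
  @1  [1,1]  acc 0  |  →0  ↓0
  @2  [1,1]  acc 68  |  →7  ↓68
— OS: 2×3; PE[1][1] trace:
  @0  [1,1]  acc 0  |  →0  ↓0
  @1  [1,1]  acc 0  |  →0  ↓0
  @2  [1,1]  acc 42  |  →7  ↓6
— RS: 2×2; PE[1][1] trace:
  @0  [1,1]  acc 0  |  →0  ↓0
  @1  [1,1]  acc 0  |  →0  ↓0
  @2  [1,1]  acc 79  |  →79  ↓9

dataflow = OS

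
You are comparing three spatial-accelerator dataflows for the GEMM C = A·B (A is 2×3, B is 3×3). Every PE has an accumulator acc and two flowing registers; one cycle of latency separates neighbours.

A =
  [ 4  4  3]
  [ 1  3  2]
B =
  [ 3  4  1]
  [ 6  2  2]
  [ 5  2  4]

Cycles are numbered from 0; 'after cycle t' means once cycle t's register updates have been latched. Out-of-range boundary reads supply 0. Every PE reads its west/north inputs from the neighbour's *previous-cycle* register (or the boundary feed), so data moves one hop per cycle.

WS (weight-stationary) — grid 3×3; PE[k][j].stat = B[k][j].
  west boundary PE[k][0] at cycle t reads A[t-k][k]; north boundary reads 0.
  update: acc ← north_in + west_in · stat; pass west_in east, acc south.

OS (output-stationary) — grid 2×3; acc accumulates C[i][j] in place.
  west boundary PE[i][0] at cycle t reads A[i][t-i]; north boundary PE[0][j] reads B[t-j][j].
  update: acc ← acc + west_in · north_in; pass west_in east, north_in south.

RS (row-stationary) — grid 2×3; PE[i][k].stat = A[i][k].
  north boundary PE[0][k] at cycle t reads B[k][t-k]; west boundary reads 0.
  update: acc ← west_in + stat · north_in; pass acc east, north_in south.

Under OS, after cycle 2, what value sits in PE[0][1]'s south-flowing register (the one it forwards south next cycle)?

OS 2×3: PE[0][1] cycle-by-cycle (with neighbour feeds):
  t=0 PE[0][0]: acc=12 h=4 v=3
  t=0 PE[0][1]: acc=0 h=0 v=0
  t=1 PE[0][0]: acc=36 h=4 v=6
  t=1 PE[0][1]: acc=16 h=4 v=4
  t=2 PE[0][0]: acc=51 h=3 v=5
  t=2 PE[0][1]: acc=24 h=4 v=2

register = 2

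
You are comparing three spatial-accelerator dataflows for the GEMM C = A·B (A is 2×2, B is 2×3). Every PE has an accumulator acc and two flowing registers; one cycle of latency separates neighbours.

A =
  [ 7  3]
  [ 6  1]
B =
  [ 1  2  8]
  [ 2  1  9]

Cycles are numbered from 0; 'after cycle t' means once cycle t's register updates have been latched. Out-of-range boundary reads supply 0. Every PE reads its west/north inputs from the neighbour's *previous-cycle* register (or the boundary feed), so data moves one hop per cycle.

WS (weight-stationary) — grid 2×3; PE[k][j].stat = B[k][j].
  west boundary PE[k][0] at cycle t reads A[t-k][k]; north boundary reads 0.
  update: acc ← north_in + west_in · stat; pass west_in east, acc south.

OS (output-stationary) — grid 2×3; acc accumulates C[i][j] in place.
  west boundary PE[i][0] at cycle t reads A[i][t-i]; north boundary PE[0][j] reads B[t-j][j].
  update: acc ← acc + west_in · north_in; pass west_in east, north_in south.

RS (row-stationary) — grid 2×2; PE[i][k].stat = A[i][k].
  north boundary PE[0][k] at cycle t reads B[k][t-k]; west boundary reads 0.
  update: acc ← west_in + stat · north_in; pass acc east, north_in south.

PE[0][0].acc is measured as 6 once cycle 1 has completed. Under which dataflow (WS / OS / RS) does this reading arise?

WS [2×3] PE[0][0] across cycles:
  cycle 0: PE[0][0] → acc 7, east 7, south 7
  cycle 1: PE[0][0] → acc 6, east 6, south 6
OS [2×3] PE[0][0] across cycles:
  cycle 0: PE[0][0] → acc 7, east 7, south 1
  cycle 1: PE[0][0] → acc 13, east 3, south 2
RS [2×2] PE[0][0] across cycles:
  cycle 0: PE[0][0] → acc 7, east 7, south 1
  cycle 1: PE[0][0] → acc 14, east 14, south 2

dataflow = WS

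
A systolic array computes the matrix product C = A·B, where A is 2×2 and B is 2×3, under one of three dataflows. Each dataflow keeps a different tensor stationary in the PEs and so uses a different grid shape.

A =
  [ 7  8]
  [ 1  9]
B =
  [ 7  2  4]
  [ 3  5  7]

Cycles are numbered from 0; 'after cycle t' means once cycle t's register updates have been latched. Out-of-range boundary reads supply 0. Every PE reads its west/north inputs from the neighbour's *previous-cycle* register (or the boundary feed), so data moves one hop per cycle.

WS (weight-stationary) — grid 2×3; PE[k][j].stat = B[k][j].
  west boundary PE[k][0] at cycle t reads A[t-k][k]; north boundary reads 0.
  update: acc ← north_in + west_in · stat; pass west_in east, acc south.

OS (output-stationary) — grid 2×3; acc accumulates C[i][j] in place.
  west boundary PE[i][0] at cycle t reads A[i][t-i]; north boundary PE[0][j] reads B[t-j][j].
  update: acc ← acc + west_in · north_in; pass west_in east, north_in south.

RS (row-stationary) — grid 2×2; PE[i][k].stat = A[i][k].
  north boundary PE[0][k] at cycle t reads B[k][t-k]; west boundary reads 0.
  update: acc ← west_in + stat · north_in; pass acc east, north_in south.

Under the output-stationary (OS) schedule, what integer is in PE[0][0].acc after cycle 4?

OS 2×3: PE[0][0] cycle-by-cycle (with neighbour feeds):
  @0  [0,0]  acc 49  |  →7  ↓7
  @1  [0,0]  acc 73  |  →8  ↓3
  @2  [0,0]  acc 73  |  →0  ↓0
  @3  [0,0]  acc 73  |  →0  ↓0
  @4  [0,0]  acc 73  |  →0  ↓0

PE[0][0].acc = 73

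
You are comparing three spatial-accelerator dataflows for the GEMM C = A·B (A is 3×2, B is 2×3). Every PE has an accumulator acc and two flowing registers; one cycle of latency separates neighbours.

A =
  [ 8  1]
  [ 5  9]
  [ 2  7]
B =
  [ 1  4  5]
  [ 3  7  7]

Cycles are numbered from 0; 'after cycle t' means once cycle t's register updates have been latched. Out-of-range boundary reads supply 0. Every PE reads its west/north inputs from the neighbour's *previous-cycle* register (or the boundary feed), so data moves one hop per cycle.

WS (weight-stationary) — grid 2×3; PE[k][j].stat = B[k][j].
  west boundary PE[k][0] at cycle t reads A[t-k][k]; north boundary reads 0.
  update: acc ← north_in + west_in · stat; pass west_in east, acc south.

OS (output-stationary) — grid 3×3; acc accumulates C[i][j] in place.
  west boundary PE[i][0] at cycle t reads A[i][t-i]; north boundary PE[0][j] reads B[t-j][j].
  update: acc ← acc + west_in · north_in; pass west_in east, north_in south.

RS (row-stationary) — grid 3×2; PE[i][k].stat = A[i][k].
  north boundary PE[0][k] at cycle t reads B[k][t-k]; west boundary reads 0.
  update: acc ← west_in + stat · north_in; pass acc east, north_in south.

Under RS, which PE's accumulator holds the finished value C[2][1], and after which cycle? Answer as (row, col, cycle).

RS — PE[2][1] is where C[2][1] collects:
  @0  [2,1]  acc 0  |  →0  ↓0
  @1  [2,1]  acc 0  |  →0  ↓0
  @2  [2,1]  acc 0  |  →0  ↓0
  @3  [2,1]  acc 23  |  →23  ↓3
  @4  [2,1]  acc 57  |  →57  ↓7

(row, col, cycle) = (2, 1, 4)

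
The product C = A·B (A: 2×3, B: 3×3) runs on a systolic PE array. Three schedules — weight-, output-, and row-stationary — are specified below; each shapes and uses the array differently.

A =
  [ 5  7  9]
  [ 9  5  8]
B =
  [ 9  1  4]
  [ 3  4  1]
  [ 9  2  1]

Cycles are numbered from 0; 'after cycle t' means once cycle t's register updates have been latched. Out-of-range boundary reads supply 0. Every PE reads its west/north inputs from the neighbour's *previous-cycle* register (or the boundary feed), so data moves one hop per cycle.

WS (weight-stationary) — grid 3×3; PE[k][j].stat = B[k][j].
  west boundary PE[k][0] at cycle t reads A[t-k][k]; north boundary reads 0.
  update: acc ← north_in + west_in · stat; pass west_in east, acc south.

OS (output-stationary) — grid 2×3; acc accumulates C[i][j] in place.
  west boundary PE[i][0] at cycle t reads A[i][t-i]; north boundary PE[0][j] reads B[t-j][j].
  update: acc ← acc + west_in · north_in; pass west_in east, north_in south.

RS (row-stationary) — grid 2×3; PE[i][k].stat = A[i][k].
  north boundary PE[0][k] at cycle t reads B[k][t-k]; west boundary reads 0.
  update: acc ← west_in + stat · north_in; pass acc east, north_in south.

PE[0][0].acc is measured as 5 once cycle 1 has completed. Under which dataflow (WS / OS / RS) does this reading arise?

WS (3×3 grid), PE[0][0]:
  cycle 0: PE[0][0] → acc 45, east 5, south 45
  cycle 1: PE[0][0] → acc 81, east 9, south 81
OS (2×3 grid), PE[0][0]:
  cycle 0: PE[0][0] → acc 45, east 5, south 9
  cycle 1: PE[0][0] → acc 66, east 7, south 3
RS (2×3 grid), PE[0][0]:
  cycle 0: PE[0][0] → acc 45, east 45, south 9
  cycle 1: PE[0][0] → acc 5, east 5, south 1

dataflow = RS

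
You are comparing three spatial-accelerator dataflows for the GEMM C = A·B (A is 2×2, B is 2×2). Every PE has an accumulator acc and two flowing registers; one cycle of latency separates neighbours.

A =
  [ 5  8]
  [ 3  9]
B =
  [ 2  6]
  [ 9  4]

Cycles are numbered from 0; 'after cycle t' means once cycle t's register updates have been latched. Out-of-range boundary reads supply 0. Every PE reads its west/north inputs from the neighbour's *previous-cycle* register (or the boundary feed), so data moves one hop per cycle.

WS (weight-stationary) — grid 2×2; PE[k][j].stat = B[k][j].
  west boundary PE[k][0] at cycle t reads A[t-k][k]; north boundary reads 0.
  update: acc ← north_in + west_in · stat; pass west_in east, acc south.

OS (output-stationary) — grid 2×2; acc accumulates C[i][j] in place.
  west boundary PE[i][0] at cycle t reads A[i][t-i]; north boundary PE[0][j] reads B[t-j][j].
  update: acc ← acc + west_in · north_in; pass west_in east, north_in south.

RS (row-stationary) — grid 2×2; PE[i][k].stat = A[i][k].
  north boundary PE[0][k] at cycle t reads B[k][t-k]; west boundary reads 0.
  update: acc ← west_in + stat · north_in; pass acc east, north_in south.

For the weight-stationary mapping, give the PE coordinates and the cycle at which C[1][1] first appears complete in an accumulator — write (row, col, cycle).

WS — PE[1][1] is where C[1][1] collects:
  cycle 0: PE[1][1] → acc 0, east 0, south 0
  cycle 1: PE[1][1] → acc 0, east 0, south 0
  cycle 2: PE[1][1] → acc 62, east 8, south 62
  cycle 3: PE[1][1] → acc 54, east 9, south 54

(row, col, cycle) = (1, 1, 3)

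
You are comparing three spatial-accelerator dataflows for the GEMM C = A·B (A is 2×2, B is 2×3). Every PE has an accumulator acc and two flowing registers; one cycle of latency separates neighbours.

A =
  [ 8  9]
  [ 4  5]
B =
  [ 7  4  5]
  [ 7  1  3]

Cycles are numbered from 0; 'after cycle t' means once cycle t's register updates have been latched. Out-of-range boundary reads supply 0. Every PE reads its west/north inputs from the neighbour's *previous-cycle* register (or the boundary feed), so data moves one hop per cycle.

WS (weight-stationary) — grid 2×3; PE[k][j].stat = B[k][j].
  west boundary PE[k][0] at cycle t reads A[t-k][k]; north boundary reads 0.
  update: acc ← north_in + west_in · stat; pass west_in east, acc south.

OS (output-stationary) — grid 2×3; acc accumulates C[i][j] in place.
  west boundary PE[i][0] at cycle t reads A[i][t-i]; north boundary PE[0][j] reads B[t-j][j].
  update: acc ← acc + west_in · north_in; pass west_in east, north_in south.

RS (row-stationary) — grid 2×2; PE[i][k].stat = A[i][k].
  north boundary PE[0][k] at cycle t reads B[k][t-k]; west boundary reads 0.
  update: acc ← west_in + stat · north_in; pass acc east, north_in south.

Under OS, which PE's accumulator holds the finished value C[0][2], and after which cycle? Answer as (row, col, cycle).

OS — PE[0][2] is where C[0][2] collects:
  c0 r0c2: 0 / 0 / 0
  c1 r0c2: 0 / 0 / 0
  c2 r0c2: 40 / 8 / 5
  c3 r0c2: 67 / 9 / 3

(row, col, cycle) = (0, 2, 3)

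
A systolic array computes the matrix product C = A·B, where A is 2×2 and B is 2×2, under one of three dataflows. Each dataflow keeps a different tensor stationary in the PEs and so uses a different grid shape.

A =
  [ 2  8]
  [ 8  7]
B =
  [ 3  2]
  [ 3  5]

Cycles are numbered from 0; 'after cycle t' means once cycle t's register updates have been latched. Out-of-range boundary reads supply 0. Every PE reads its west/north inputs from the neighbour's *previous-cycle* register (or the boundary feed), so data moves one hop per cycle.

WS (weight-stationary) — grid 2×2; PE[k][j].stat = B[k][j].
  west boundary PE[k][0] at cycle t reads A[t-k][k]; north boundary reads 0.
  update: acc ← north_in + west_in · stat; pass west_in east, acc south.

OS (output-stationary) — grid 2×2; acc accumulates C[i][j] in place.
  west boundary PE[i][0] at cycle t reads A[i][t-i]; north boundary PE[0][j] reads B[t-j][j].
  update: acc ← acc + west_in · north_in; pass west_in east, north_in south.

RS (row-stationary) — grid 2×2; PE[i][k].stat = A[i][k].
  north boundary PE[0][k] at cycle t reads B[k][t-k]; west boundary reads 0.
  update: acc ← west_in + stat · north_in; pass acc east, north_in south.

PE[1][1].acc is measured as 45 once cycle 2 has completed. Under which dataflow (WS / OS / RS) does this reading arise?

Under WS (2×2), PE[1][1]:
  cycle 0: PE[1][1] → acc 0, east 0, south 0
  cycle 1: PE[1][1] → acc 0, east 0, south 0
  cycle 2: PE[1][1] → acc 44, east 8, south 44
Under OS (2×2), PE[1][1]:
  cycle 0: PE[1][1] → acc 0, east 0, south 0
  cycle 1: PE[1][1] → acc 0, east 0, south 0
  cycle 2: PE[1][1] → acc 16, east 8, south 2
Under RS (2×2), PE[1][1]:
  cycle 0: PE[1][1] → acc 0, east 0, south 0
  cycle 1: PE[1][1] → acc 0, east 0, south 0
  cycle 2: PE[1][1] → acc 45, east 45, south 3

dataflow = RS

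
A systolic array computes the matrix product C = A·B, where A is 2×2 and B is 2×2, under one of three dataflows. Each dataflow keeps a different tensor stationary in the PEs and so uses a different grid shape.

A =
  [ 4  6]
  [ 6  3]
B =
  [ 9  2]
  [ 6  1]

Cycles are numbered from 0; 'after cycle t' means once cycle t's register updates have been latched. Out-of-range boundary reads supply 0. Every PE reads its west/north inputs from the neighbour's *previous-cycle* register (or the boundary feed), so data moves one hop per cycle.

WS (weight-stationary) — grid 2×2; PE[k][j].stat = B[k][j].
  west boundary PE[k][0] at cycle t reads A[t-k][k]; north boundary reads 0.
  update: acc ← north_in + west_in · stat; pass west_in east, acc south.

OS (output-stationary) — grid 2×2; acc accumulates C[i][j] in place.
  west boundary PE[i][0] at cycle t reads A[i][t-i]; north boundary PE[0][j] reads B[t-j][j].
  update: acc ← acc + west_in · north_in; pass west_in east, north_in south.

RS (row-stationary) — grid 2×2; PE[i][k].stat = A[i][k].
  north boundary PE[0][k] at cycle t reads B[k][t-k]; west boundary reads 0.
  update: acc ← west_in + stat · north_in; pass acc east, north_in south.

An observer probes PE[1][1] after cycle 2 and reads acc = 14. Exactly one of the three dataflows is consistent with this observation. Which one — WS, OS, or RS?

WS (2×2 grid), PE[1][1]:
  t=0 PE[1][1]: acc=0 h=0 v=0
  t=1 PE[1][1]: acc=0 h=0 v=0
  t=2 PE[1][1]: acc=14 h=6 v=14
OS (2×2 grid), PE[1][1]:
  t=0 PE[1][1]: acc=0 h=0 v=0
  t=1 PE[1][1]: acc=0 h=0 v=0
  t=2 PE[1][1]: acc=12 h=6 v=2
RS (2×2 grid), PE[1][1]:
  t=0 PE[1][1]: acc=0 h=0 v=0
  t=1 PE[1][1]: acc=0 h=0 v=0
  t=2 PE[1][1]: acc=72 h=72 v=6

dataflow = WS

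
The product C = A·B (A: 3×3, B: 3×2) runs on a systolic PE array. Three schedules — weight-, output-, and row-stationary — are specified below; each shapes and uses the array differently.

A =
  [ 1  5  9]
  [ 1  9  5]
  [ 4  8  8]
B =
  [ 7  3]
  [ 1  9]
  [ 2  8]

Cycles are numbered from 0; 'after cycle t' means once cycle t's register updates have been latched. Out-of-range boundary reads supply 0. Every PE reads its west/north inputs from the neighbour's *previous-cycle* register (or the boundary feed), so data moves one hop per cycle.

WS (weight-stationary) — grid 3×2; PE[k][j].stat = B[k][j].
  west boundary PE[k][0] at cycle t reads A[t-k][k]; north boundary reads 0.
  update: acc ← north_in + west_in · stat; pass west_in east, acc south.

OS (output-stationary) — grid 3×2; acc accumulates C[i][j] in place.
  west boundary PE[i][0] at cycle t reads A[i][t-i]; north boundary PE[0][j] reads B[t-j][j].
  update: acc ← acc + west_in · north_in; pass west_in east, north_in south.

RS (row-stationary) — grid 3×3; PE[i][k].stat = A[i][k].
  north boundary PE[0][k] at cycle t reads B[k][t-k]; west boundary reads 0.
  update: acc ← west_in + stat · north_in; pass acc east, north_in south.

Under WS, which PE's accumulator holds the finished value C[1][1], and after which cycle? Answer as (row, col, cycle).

(row, col, cycle) = (2, 1, 4)

WS: C[1][1] accumulates in PE[2][1]:
  @0  [2,1]  acc 0  |  →0  ↓0
  @1  [2,1]  acc 0  |  →0  ↓0
  @2  [2,1]  acc 0  |  →0  ↓0
  @3  [2,1]  acc 120  |  →9  ↓120
  @4  [2,1]  acc 124  |  →5  ↓124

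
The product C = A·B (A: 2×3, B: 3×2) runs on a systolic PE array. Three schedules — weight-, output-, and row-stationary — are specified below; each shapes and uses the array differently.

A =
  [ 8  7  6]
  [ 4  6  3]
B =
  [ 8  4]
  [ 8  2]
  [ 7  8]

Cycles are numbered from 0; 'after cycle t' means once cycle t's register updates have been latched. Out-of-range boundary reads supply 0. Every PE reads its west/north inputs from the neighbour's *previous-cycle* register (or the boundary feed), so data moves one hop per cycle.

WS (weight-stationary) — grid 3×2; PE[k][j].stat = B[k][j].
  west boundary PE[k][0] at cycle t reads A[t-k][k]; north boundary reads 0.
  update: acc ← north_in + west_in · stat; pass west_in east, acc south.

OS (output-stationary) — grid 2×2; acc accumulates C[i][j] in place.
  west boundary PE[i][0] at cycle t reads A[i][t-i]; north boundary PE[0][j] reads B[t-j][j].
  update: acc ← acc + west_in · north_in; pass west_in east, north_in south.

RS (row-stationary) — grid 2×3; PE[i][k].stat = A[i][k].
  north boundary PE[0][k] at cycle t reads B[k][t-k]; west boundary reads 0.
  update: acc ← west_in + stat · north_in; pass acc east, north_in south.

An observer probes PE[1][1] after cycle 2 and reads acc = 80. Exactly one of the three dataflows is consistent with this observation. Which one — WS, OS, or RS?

dataflow = RS

Under WS (3×2), PE[1][1]:
  step 0 · PE1,1: acc=0; fwd→0 fwd↓0
  step 1 · PE1,1: acc=0; fwd→0 fwd↓0
  step 2 · PE1,1: acc=46; fwd→7 fwd↓46
Under OS (2×2), PE[1][1]:
  step 0 · PE1,1: acc=0; fwd→0 fwd↓0
  step 1 · PE1,1: acc=0; fwd→0 fwd↓0
  step 2 · PE1,1: acc=16; fwd→4 fwd↓4
Under RS (2×3), PE[1][1]:
  step 0 · PE1,1: acc=0; fwd→0 fwd↓0
  step 1 · PE1,1: acc=0; fwd→0 fwd↓0
  step 2 · PE1,1: acc=80; fwd→80 fwd↓8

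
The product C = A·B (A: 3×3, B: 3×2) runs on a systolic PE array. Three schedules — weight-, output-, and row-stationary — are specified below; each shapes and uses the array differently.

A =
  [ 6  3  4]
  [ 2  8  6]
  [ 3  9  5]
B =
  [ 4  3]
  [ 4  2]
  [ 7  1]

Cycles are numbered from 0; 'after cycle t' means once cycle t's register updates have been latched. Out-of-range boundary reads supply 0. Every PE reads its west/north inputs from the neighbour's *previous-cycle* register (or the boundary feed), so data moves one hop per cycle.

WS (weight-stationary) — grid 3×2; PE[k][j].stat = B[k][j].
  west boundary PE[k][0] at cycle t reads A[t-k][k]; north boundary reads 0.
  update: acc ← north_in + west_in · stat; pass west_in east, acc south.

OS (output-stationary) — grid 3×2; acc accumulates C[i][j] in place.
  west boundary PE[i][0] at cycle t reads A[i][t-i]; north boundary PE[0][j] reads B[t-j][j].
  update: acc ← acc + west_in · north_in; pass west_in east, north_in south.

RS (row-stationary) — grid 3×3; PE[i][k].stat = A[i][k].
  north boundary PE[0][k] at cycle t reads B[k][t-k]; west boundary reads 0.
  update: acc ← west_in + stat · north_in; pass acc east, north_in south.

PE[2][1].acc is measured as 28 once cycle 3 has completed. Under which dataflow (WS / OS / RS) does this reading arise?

dataflow = WS

Under WS (3×2), PE[2][1]:
  step 0 · PE2,1: acc=0; fwd→0 fwd↓0
  step 1 · PE2,1: acc=0; fwd→0 fwd↓0
  step 2 · PE2,1: acc=0; fwd→0 fwd↓0
  step 3 · PE2,1: acc=28; fwd→4 fwd↓28
Under OS (3×2), PE[2][1]:
  step 0 · PE2,1: acc=0; fwd→0 fwd↓0
  step 1 · PE2,1: acc=0; fwd→0 fwd↓0
  step 2 · PE2,1: acc=0; fwd→0 fwd↓0
  step 3 · PE2,1: acc=9; fwd→3 fwd↓3
Under RS (3×3), PE[2][1]:
  step 0 · PE2,1: acc=0; fwd→0 fwd↓0
  step 1 · PE2,1: acc=0; fwd→0 fwd↓0
  step 2 · PE2,1: acc=0; fwd→0 fwd↓0
  step 3 · PE2,1: acc=48; fwd→48 fwd↓4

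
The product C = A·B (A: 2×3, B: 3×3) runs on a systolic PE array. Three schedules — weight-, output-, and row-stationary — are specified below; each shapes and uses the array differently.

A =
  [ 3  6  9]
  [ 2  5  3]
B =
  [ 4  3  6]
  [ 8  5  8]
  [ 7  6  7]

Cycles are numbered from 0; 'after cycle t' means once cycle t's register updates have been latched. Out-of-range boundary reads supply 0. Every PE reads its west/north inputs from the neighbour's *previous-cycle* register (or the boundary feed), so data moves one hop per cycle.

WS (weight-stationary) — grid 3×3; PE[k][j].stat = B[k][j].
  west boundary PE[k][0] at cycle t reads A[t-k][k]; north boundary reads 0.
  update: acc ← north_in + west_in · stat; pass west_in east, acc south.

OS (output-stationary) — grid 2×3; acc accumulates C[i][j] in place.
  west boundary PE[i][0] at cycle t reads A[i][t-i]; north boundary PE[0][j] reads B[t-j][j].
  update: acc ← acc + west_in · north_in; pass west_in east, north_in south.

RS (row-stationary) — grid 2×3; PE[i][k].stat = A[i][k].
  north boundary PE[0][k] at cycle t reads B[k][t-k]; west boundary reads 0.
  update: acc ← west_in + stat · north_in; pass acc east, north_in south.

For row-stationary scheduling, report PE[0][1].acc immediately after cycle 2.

PE[0][1].acc = 39

RS 2×3: PE[0][1] cycle-by-cycle (with neighbour feeds):
  c0 r0c0: 12 / 12 / 4
  c0 r0c1: 0 / 0 / 0
  c1 r0c0: 9 / 9 / 3
  c1 r0c1: 60 / 60 / 8
  c2 r0c0: 18 / 18 / 6
  c2 r0c1: 39 / 39 / 5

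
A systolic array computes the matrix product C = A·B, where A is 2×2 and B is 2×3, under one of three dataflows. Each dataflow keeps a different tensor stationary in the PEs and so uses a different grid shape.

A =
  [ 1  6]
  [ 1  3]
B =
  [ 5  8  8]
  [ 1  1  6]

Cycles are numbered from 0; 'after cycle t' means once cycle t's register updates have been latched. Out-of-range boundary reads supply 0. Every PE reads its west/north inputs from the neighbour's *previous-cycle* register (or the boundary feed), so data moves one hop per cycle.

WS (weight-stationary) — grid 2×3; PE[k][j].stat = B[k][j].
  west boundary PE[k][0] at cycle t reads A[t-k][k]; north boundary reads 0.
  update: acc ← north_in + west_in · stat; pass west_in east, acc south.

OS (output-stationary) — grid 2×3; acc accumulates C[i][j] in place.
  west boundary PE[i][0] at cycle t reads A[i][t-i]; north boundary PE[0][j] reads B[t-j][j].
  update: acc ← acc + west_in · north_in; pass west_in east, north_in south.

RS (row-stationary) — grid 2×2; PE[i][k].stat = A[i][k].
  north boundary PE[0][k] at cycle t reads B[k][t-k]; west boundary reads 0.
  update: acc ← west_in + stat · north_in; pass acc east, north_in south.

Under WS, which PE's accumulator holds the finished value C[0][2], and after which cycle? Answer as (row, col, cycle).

WS: C[0][2] accumulates in PE[1][2]:
  @0  [1,2]  acc 0  |  →0  ↓0
  @1  [1,2]  acc 0  |  →0  ↓0
  @2  [1,2]  acc 0  |  →0  ↓0
  @3  [1,2]  acc 44  |  →6  ↓44

(row, col, cycle) = (1, 2, 3)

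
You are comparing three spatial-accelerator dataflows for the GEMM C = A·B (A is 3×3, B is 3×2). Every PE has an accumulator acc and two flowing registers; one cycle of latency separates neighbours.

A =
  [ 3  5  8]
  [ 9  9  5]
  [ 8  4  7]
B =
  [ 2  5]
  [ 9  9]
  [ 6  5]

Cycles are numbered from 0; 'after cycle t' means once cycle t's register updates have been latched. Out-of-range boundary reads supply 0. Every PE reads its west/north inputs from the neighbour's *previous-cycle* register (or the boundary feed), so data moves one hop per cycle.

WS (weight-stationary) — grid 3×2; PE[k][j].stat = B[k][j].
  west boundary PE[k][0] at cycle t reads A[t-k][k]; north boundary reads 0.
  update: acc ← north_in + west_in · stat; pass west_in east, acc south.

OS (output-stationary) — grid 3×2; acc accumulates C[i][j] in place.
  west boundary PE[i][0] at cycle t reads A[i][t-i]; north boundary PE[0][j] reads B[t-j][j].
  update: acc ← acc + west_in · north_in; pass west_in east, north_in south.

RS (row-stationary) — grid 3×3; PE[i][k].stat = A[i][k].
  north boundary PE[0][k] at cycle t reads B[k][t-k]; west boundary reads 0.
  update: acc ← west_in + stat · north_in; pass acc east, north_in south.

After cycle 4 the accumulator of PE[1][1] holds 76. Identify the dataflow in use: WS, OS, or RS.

dataflow = WS

WS [3×2] PE[1][1] across cycles:
  after 0 — PE[1][1] acc=0, pass-E 0, pass-S 0
  after 1 — PE[1][1] acc=0, pass-E 0, pass-S 0
  after 2 — PE[1][1] acc=60, pass-E 5, pass-S 60
  after 3 — PE[1][1] acc=126, pass-E 9, pass-S 126
  after 4 — PE[1][1] acc=76, pass-E 4, pass-S 76
OS [3×2] PE[1][1] across cycles:
  after 0 — PE[1][1] acc=0, pass-E 0, pass-S 0
  after 1 — PE[1][1] acc=0, pass-E 0, pass-S 0
  after 2 — PE[1][1] acc=45, pass-E 9, pass-S 5
  after 3 — PE[1][1] acc=126, pass-E 9, pass-S 9
  after 4 — PE[1][1] acc=151, pass-E 5, pass-S 5
RS [3×3] PE[1][1] across cycles:
  after 0 — PE[1][1] acc=0, pass-E 0, pass-S 0
  after 1 — PE[1][1] acc=0, pass-E 0, pass-S 0
  after 2 — PE[1][1] acc=99, pass-E 99, pass-S 9
  after 3 — PE[1][1] acc=126, pass-E 126, pass-S 9
  after 4 — PE[1][1] acc=0, pass-E 0, pass-S 0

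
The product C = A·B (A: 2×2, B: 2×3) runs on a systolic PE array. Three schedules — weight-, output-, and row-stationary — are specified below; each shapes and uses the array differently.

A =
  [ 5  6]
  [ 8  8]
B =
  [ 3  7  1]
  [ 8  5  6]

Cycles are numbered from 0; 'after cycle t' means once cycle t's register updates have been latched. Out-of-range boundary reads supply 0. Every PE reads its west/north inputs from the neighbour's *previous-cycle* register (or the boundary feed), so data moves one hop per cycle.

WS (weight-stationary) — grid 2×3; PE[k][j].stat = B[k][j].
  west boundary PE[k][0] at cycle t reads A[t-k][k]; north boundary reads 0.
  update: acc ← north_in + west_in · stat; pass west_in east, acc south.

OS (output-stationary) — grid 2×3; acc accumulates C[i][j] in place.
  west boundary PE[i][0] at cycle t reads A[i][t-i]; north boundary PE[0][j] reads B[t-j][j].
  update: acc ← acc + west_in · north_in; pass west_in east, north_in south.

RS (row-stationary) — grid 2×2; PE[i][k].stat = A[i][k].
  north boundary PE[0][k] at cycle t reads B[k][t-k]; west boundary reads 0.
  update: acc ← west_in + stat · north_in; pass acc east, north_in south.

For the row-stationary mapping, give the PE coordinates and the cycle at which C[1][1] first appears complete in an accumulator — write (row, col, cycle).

(row, col, cycle) = (1, 1, 3)

RS — PE[1][1] is where C[1][1] collects:
  step 0 · PE1,1: acc=0; fwd→0 fwd↓0
  step 1 · PE1,1: acc=0; fwd→0 fwd↓0
  step 2 · PE1,1: acc=88; fwd→88 fwd↓8
  step 3 · PE1,1: acc=96; fwd→96 fwd↓5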